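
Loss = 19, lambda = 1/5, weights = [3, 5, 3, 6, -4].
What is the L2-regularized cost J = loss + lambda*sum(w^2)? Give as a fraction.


L2 sq norm = sum(w^2) = 95. J = 19 + 1/5 * 95 = 38.

38


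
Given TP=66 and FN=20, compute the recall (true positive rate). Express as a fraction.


Recall = TP / (TP + FN) = 66 / 86 = 33/43.

33/43


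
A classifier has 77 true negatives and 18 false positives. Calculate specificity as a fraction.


Specificity = TN / (TN + FP) = 77 / 95 = 77/95.

77/95


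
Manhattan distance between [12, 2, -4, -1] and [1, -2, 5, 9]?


d = sum of absolute differences: |12-1|=11 + |2--2|=4 + |-4-5|=9 + |-1-9|=10 = 34.

34


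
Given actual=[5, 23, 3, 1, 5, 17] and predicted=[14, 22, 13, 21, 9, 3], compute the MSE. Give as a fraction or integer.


MSE = (1/6) * ((5-14)^2=81 + (23-22)^2=1 + (3-13)^2=100 + (1-21)^2=400 + (5-9)^2=16 + (17-3)^2=196). Sum = 794. MSE = 397/3.

397/3


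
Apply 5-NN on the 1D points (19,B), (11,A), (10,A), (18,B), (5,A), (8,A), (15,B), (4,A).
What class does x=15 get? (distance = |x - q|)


Distances: |19-15|=4, |11-15|=4, |10-15|=5, |18-15|=3, |5-15|=10, |8-15|=7, |15-15|=0, |4-15|=11. 5 nearest: (15,B), (18,B), (11,A), (19,B), (10,A). Counts: {'B': 3, 'A': 2}. Majority class: B.

B


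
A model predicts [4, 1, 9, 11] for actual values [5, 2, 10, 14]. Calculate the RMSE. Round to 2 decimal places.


MSE = 3.0000. RMSE = sqrt(3.0000) = 1.73.

1.73


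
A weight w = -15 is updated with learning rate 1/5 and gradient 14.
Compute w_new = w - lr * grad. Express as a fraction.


w_new = -15 - 1/5 * 14 = -15 - 14/5 = -89/5.

-89/5


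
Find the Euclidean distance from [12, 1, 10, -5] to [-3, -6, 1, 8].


d = sqrt(sum of squared differences). (12--3)^2=225, (1--6)^2=49, (10-1)^2=81, (-5-8)^2=169. Sum = 524.

sqrt(524)


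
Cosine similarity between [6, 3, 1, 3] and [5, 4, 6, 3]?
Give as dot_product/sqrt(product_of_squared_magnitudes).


dot = 57. |a|^2 = 55, |b|^2 = 86. cos = 57/sqrt(4730).

57/sqrt(4730)


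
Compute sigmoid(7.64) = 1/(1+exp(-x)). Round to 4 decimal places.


sigma(7.64) = 1/(1+e^(-7.64)) = 1/(1+0.000481) = 1/1.000481 = 0.9995.

0.9995


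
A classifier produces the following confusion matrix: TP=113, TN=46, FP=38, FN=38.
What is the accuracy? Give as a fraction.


Accuracy = (TP + TN) / (TP + TN + FP + FN) = (113 + 46) / 235 = 159/235.

159/235


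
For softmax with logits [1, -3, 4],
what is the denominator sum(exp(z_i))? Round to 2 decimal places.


Denom = e^1=2.7183 + e^-3=0.0498 + e^4=54.5982. Sum = 57.3663, which rounds to 57.37.

57.37


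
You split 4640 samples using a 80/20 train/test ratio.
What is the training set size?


Test set = 4640 * 20% = 928. Training set = 4640 - 928 = 3712.

3712


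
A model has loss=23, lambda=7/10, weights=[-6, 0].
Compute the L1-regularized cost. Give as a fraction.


L1 norm = sum(|w|) = 6. J = 23 + 7/10 * 6 = 136/5.

136/5


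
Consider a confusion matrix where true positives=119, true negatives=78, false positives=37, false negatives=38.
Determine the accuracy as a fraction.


Accuracy = (TP + TN) / (TP + TN + FP + FN) = (119 + 78) / 272 = 197/272.

197/272


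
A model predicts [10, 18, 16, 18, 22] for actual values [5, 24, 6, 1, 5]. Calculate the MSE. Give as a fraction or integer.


MSE = (1/5) * ((5-10)^2=25 + (24-18)^2=36 + (6-16)^2=100 + (1-18)^2=289 + (5-22)^2=289). Sum = 739. MSE = 739/5.

739/5


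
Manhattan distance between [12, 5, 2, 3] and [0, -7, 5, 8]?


d = sum of absolute differences: |12-0|=12 + |5--7|=12 + |2-5|=3 + |3-8|=5 = 32.

32


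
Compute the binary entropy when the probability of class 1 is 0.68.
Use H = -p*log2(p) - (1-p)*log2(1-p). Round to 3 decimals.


H = -0.68*log2(0.68) - 0.32*log2(0.32) = 0.904.

0.904


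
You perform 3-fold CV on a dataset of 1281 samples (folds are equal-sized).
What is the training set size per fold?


Each validation fold has 1281/3 = 427 samples. Training set = 1281 - 427 = 854.

854


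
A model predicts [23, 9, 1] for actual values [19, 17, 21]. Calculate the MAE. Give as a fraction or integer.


MAE = (1/3) * (|19-23|=4 + |17-9|=8 + |21-1|=20). Sum = 32. MAE = 32/3.

32/3


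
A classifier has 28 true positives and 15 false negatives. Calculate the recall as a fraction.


Recall = TP / (TP + FN) = 28 / 43 = 28/43.

28/43


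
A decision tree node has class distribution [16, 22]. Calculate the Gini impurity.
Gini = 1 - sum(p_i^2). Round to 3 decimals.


Total = 38. Proportions: 16/38, 22/38. sum(p_i^2) = 0.5125. Gini = 1 - 0.5125 = 0.4875, which rounds to 0.488.

0.488


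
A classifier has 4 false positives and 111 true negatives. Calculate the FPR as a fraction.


FPR = FP / (FP + TN) = 4 / 115 = 4/115.

4/115


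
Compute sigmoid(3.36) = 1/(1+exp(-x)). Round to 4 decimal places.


sigma(3.36) = 1/(1+e^(-3.36)) = 1/(1+0.034735) = 1/1.034735 = 0.9664.

0.9664


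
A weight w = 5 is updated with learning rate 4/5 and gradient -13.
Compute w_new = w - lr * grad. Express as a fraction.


w_new = 5 - 4/5 * -13 = 5 - -52/5 = 77/5.

77/5


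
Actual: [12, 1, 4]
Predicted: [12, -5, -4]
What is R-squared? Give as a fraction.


Mean(y) = 17/3. SS_res = 100. SS_tot = 194/3. R^2 = 1 - 100/(194/3) = -53/97.

-53/97


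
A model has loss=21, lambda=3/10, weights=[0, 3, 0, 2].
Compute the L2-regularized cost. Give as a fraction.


L2 sq norm = sum(w^2) = 13. J = 21 + 3/10 * 13 = 249/10.

249/10


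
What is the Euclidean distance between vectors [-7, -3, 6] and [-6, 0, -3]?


d = sqrt(sum of squared differences). (-7--6)^2=1, (-3-0)^2=9, (6--3)^2=81. Sum = 91.

sqrt(91)


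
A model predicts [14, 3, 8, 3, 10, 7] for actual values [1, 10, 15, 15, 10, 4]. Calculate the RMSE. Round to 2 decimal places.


MSE = 70.0000. RMSE = sqrt(70.0000) = 8.37.

8.37


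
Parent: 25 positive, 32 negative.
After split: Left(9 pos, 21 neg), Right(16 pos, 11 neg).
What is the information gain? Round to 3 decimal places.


H(parent) = 0.9891. H(left) = 0.8813, H(right) = 0.9751. Weighted = (30/57)*0.8813 + (27/57)*0.9751 = 0.9257. IG = 0.9891 - 0.9257 = 0.0634, which rounds to 0.063.

0.063


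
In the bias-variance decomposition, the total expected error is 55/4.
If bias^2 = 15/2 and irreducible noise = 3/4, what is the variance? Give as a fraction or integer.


Total error = bias^2 + variance + irreducible noise. So variance = 55/4 - 15/2 - 3/4 = 11/2.

11/2


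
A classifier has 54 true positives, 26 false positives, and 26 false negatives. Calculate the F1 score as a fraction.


Precision = 54/80 = 27/40. Recall = 54/80 = 27/40. F1 = 2*P*R/(P+R) = 27/40.

27/40


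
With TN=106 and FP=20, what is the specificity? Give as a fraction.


Specificity = TN / (TN + FP) = 106 / 126 = 53/63.

53/63


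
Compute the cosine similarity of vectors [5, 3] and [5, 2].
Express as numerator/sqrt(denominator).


dot = 31. |a|^2 = 34, |b|^2 = 29. cos = 31/sqrt(986).

31/sqrt(986)


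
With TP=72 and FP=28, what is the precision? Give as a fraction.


Precision = TP / (TP + FP) = 72 / 100 = 18/25.

18/25


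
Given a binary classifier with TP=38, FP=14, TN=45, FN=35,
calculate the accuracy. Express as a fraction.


Accuracy = (TP + TN) / (TP + TN + FP + FN) = (38 + 45) / 132 = 83/132.

83/132


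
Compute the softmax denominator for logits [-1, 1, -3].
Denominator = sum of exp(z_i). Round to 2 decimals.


Denom = e^-1=0.3679 + e^1=2.7183 + e^-3=0.0498. Sum = 3.1360, which rounds to 3.14.

3.14


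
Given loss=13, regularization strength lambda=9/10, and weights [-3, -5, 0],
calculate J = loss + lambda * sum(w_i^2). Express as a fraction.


L2 sq norm = sum(w^2) = 34. J = 13 + 9/10 * 34 = 218/5.

218/5


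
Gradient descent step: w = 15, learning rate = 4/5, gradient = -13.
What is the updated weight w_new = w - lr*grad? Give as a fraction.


w_new = 15 - 4/5 * -13 = 15 - -52/5 = 127/5.

127/5


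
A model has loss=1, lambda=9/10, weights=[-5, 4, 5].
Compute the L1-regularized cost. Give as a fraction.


L1 norm = sum(|w|) = 14. J = 1 + 9/10 * 14 = 68/5.

68/5


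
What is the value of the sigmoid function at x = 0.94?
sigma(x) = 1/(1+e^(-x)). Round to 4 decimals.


sigma(0.94) = 1/(1+e^(-0.94)) = 1/(1+0.390628) = 1/1.390628 = 0.7191.

0.7191


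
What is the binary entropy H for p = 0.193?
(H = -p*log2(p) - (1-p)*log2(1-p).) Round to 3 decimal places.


H = -0.193*log2(0.193) - 0.807*log2(0.807) = 0.708.

0.708


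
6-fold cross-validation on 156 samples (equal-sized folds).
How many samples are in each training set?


Each validation fold has 156/6 = 26 samples. Training set = 156 - 26 = 130.

130


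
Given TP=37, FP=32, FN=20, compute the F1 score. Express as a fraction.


Precision = 37/69 = 37/69. Recall = 37/57 = 37/57. F1 = 2*P*R/(P+R) = 37/63.

37/63


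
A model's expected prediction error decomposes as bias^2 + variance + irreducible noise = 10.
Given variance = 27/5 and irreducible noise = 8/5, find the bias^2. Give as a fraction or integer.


Total error = bias^2 + variance + irreducible noise. So bias^2 = 10 - 27/5 - 8/5 = 3.

3


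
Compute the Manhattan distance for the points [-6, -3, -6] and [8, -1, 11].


d = sum of absolute differences: |-6-8|=14 + |-3--1|=2 + |-6-11|=17 = 33.

33


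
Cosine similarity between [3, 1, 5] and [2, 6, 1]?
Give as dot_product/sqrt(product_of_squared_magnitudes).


dot = 17. |a|^2 = 35, |b|^2 = 41. cos = 17/sqrt(1435).

17/sqrt(1435)


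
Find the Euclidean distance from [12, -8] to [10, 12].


d = sqrt(sum of squared differences). (12-10)^2=4, (-8-12)^2=400. Sum = 404.

sqrt(404)


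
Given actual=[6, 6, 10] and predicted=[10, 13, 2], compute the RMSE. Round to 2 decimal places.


MSE = 43.0000. RMSE = sqrt(43.0000) = 6.56.

6.56


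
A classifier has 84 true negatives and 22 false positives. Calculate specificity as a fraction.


Specificity = TN / (TN + FP) = 84 / 106 = 42/53.

42/53


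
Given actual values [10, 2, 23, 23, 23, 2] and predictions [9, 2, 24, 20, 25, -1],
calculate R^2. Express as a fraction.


Mean(y) = 83/6. SS_res = 24. SS_tot = 3281/6. R^2 = 1 - 24/(3281/6) = 3137/3281.

3137/3281


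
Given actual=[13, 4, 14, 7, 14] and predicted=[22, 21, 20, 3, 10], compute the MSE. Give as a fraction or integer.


MSE = (1/5) * ((13-22)^2=81 + (4-21)^2=289 + (14-20)^2=36 + (7-3)^2=16 + (14-10)^2=16). Sum = 438. MSE = 438/5.

438/5


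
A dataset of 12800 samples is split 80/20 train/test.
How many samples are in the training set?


Test set = 12800 * 20% = 2560. Training set = 12800 - 2560 = 10240.

10240


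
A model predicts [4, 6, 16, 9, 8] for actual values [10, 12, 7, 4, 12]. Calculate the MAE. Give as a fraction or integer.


MAE = (1/5) * (|10-4|=6 + |12-6|=6 + |7-16|=9 + |4-9|=5 + |12-8|=4). Sum = 30. MAE = 6.

6


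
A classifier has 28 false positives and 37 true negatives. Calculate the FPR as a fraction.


FPR = FP / (FP + TN) = 28 / 65 = 28/65.

28/65


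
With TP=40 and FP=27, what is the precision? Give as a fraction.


Precision = TP / (TP + FP) = 40 / 67 = 40/67.

40/67


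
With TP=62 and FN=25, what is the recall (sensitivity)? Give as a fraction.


Recall = TP / (TP + FN) = 62 / 87 = 62/87.

62/87


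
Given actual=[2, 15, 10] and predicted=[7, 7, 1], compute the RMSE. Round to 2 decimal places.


MSE = 56.6667. RMSE = sqrt(56.6667) = 7.53.

7.53


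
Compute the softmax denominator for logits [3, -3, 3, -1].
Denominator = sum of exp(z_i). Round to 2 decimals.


Denom = e^3=20.0855 + e^-3=0.0498 + e^3=20.0855 + e^-1=0.3679. Sum = 40.5887, which rounds to 40.59.

40.59


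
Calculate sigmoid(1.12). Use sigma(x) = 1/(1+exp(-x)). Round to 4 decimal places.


sigma(1.12) = 1/(1+e^(-1.12)) = 1/(1+0.326280) = 1/1.326280 = 0.7540.

0.7540


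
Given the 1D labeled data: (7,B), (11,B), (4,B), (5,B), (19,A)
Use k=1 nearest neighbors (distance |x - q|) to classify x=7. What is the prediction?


Distances: |7-7|=0, |11-7|=4, |4-7|=3, |5-7|=2, |19-7|=12. 1 nearest: (7,B). Counts: {'B': 1}. Majority class: B.

B


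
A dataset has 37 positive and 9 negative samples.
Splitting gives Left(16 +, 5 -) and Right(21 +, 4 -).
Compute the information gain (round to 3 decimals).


H(parent) = 0.7131. H(left) = 0.7919, H(right) = 0.6343. Weighted = (21/46)*0.7919 + (25/46)*0.6343 = 0.7062. IG = 0.7131 - 0.7062 = 0.0069, which rounds to 0.007.

0.007


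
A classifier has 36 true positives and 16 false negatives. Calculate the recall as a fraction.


Recall = TP / (TP + FN) = 36 / 52 = 9/13.

9/13


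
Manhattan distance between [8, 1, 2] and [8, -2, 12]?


d = sum of absolute differences: |8-8|=0 + |1--2|=3 + |2-12|=10 = 13.

13


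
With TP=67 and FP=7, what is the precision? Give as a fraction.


Precision = TP / (TP + FP) = 67 / 74 = 67/74.

67/74


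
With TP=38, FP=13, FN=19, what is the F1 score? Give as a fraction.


Precision = 38/51 = 38/51. Recall = 38/57 = 2/3. F1 = 2*P*R/(P+R) = 19/27.

19/27


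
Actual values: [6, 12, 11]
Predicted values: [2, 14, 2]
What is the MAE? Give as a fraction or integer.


MAE = (1/3) * (|6-2|=4 + |12-14|=2 + |11-2|=9). Sum = 15. MAE = 5.

5


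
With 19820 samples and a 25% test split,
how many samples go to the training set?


Test set = 19820 * 25% = 4955. Training set = 19820 - 4955 = 14865.

14865


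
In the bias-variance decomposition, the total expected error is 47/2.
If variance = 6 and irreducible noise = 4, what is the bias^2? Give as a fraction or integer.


Total error = bias^2 + variance + irreducible noise. So bias^2 = 47/2 - 6 - 4 = 27/2.

27/2


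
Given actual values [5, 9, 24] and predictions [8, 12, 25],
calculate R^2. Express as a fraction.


Mean(y) = 38/3. SS_res = 19. SS_tot = 602/3. R^2 = 1 - 19/(602/3) = 545/602.

545/602


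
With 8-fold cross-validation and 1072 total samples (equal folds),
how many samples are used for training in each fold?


Each validation fold has 1072/8 = 134 samples. Training set = 1072 - 134 = 938.

938


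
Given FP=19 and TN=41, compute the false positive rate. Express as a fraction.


FPR = FP / (FP + TN) = 19 / 60 = 19/60.

19/60


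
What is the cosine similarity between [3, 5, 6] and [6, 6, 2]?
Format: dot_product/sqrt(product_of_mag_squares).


dot = 60. |a|^2 = 70, |b|^2 = 76. cos = 60/sqrt(5320).

60/sqrt(5320)


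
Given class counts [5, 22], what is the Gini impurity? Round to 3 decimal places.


Total = 27. Proportions: 5/27, 22/27. sum(p_i^2) = 0.6982. Gini = 1 - 0.6982 = 0.3018, which rounds to 0.302.

0.302


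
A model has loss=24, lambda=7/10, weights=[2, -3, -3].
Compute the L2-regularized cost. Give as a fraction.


L2 sq norm = sum(w^2) = 22. J = 24 + 7/10 * 22 = 197/5.

197/5


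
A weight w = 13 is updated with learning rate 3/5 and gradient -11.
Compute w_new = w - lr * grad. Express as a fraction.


w_new = 13 - 3/5 * -11 = 13 - -33/5 = 98/5.

98/5


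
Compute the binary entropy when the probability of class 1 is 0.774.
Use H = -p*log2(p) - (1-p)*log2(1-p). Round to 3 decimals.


H = -0.774*log2(0.774) - 0.226*log2(0.226) = 0.771.

0.771


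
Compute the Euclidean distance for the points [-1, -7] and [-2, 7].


d = sqrt(sum of squared differences). (-1--2)^2=1, (-7-7)^2=196. Sum = 197.

sqrt(197)


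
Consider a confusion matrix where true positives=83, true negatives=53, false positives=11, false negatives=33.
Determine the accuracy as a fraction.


Accuracy = (TP + TN) / (TP + TN + FP + FN) = (83 + 53) / 180 = 34/45.

34/45


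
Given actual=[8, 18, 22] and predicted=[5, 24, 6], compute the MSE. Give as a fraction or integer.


MSE = (1/3) * ((8-5)^2=9 + (18-24)^2=36 + (22-6)^2=256). Sum = 301. MSE = 301/3.

301/3


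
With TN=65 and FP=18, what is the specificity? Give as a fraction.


Specificity = TN / (TN + FP) = 65 / 83 = 65/83.

65/83


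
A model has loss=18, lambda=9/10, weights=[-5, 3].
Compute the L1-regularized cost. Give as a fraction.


L1 norm = sum(|w|) = 8. J = 18 + 9/10 * 8 = 126/5.

126/5


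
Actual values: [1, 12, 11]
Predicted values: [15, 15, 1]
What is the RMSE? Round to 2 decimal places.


MSE = 101.6667. RMSE = sqrt(101.6667) = 10.08.

10.08


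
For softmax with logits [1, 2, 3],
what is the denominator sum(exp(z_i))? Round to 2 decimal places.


Denom = e^1=2.7183 + e^2=7.3891 + e^3=20.0855. Sum = 30.1929, which rounds to 30.19.

30.19


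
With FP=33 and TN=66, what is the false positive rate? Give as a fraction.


FPR = FP / (FP + TN) = 33 / 99 = 1/3.

1/3


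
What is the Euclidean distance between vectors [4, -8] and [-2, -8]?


d = sqrt(sum of squared differences). (4--2)^2=36, (-8--8)^2=0. Sum = 36.

6


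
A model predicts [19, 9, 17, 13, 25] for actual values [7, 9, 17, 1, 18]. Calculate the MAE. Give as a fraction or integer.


MAE = (1/5) * (|7-19|=12 + |9-9|=0 + |17-17|=0 + |1-13|=12 + |18-25|=7). Sum = 31. MAE = 31/5.

31/5


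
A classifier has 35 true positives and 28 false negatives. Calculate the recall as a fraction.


Recall = TP / (TP + FN) = 35 / 63 = 5/9.

5/9


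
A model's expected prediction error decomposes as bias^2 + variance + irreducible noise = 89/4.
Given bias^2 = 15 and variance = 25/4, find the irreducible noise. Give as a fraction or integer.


Total error = bias^2 + variance + irreducible noise. So irreducible noise = 89/4 - 15 - 25/4 = 1.

1


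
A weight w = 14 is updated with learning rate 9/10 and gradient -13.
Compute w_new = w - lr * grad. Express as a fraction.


w_new = 14 - 9/10 * -13 = 14 - -117/10 = 257/10.

257/10


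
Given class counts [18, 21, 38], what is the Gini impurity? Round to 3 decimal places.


Total = 77. Proportions: 18/77, 21/77, 38/77. sum(p_i^2) = 0.3726. Gini = 1 - 0.3726 = 0.6274, which rounds to 0.627.

0.627


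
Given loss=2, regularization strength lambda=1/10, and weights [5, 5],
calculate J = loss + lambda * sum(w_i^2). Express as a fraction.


L2 sq norm = sum(w^2) = 50. J = 2 + 1/10 * 50 = 7.

7


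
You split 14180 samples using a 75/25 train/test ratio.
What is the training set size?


Test set = 14180 * 25% = 3545. Training set = 14180 - 3545 = 10635.

10635


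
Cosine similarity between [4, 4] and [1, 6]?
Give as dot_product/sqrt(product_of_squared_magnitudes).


dot = 28. |a|^2 = 32, |b|^2 = 37. cos = 28/sqrt(1184).

28/sqrt(1184)


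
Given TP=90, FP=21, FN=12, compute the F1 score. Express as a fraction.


Precision = 90/111 = 30/37. Recall = 90/102 = 15/17. F1 = 2*P*R/(P+R) = 60/71.

60/71


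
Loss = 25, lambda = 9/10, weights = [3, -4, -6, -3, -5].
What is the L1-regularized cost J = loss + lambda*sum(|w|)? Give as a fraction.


L1 norm = sum(|w|) = 21. J = 25 + 9/10 * 21 = 439/10.

439/10


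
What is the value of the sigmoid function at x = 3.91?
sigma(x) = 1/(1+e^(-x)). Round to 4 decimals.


sigma(3.91) = 1/(1+e^(-3.91)) = 1/(1+0.020041) = 1/1.020041 = 0.9804.

0.9804


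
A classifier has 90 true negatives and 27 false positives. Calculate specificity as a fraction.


Specificity = TN / (TN + FP) = 90 / 117 = 10/13.

10/13


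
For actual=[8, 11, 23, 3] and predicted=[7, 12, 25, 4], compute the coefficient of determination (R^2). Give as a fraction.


Mean(y) = 45/4. SS_res = 7. SS_tot = 867/4. R^2 = 1 - 7/(867/4) = 839/867.

839/867


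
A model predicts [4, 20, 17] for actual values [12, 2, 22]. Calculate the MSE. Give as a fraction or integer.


MSE = (1/3) * ((12-4)^2=64 + (2-20)^2=324 + (22-17)^2=25). Sum = 413. MSE = 413/3.

413/3


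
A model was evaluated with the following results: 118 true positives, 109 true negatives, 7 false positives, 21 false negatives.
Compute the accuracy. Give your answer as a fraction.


Accuracy = (TP + TN) / (TP + TN + FP + FN) = (118 + 109) / 255 = 227/255.

227/255


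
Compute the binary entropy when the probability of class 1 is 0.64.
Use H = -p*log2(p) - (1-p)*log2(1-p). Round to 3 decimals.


H = -0.64*log2(0.64) - 0.36*log2(0.36) = 0.943.

0.943


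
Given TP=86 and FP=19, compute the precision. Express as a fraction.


Precision = TP / (TP + FP) = 86 / 105 = 86/105.

86/105


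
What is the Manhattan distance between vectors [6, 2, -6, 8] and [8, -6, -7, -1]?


d = sum of absolute differences: |6-8|=2 + |2--6|=8 + |-6--7|=1 + |8--1|=9 = 20.

20


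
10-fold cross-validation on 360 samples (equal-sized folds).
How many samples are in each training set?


Each validation fold has 360/10 = 36 samples. Training set = 360 - 36 = 324.

324


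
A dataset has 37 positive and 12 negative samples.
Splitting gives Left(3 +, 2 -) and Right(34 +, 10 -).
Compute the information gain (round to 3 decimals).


H(parent) = 0.8031. H(left) = 0.9710, H(right) = 0.7732. Weighted = (5/49)*0.9710 + (44/49)*0.7732 = 0.7934. IG = 0.8031 - 0.7934 = 0.0097, which rounds to 0.010.

0.010


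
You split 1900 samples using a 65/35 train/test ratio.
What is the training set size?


Test set = 1900 * 35% = 665. Training set = 1900 - 665 = 1235.

1235


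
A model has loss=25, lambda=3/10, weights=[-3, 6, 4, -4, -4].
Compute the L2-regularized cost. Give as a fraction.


L2 sq norm = sum(w^2) = 93. J = 25 + 3/10 * 93 = 529/10.

529/10


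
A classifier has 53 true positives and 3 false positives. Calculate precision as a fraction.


Precision = TP / (TP + FP) = 53 / 56 = 53/56.

53/56


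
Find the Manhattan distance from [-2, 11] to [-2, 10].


d = sum of absolute differences: |-2--2|=0 + |11-10|=1 = 1.

1


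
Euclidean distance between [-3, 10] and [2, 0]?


d = sqrt(sum of squared differences). (-3-2)^2=25, (10-0)^2=100. Sum = 125.

sqrt(125)


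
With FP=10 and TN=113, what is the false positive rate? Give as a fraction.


FPR = FP / (FP + TN) = 10 / 123 = 10/123.

10/123


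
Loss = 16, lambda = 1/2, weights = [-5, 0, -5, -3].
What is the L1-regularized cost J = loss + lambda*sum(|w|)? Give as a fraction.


L1 norm = sum(|w|) = 13. J = 16 + 1/2 * 13 = 45/2.

45/2


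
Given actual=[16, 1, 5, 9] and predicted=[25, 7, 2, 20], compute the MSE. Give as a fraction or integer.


MSE = (1/4) * ((16-25)^2=81 + (1-7)^2=36 + (5-2)^2=9 + (9-20)^2=121). Sum = 247. MSE = 247/4.

247/4


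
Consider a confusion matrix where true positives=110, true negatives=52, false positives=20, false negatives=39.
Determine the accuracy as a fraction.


Accuracy = (TP + TN) / (TP + TN + FP + FN) = (110 + 52) / 221 = 162/221.

162/221


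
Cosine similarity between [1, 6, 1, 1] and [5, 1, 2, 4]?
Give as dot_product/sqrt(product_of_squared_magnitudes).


dot = 17. |a|^2 = 39, |b|^2 = 46. cos = 17/sqrt(1794).

17/sqrt(1794)


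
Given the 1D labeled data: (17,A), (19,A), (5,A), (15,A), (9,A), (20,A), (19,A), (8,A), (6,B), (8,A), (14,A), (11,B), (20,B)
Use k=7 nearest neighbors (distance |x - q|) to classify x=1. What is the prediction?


Distances: |17-1|=16, |19-1|=18, |5-1|=4, |15-1|=14, |9-1|=8, |20-1|=19, |19-1|=18, |8-1|=7, |6-1|=5, |8-1|=7, |14-1|=13, |11-1|=10, |20-1|=19. 7 nearest: (5,A), (6,B), (8,A), (8,A), (9,A), (11,B), (14,A). Counts: {'A': 5, 'B': 2}. Majority class: A.

A


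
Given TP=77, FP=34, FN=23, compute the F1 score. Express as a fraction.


Precision = 77/111 = 77/111. Recall = 77/100 = 77/100. F1 = 2*P*R/(P+R) = 154/211.

154/211


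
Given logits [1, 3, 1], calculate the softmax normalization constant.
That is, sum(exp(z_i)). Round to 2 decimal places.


Denom = e^1=2.7183 + e^3=20.0855 + e^1=2.7183. Sum = 25.5221, which rounds to 25.52.

25.52


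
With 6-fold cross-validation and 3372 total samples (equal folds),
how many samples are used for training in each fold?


Each validation fold has 3372/6 = 562 samples. Training set = 3372 - 562 = 2810.

2810


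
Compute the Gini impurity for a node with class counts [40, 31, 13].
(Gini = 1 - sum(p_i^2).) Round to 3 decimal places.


Total = 84. Proportions: 40/84, 31/84, 13/84. sum(p_i^2) = 0.3869. Gini = 1 - 0.3869 = 0.6131, which rounds to 0.613.

0.613


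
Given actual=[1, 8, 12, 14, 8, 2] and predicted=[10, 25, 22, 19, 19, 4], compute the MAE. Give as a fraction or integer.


MAE = (1/6) * (|1-10|=9 + |8-25|=17 + |12-22|=10 + |14-19|=5 + |8-19|=11 + |2-4|=2). Sum = 54. MAE = 9.

9


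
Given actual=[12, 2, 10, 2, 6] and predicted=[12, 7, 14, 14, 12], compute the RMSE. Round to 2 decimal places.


MSE = 44.2000. RMSE = sqrt(44.2000) = 6.65.

6.65


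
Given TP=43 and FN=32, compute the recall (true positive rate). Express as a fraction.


Recall = TP / (TP + FN) = 43 / 75 = 43/75.

43/75


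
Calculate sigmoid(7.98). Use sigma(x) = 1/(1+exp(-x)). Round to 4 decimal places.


sigma(7.98) = 1/(1+e^(-7.98)) = 1/(1+0.000342) = 1/1.000342 = 0.9997.

0.9997


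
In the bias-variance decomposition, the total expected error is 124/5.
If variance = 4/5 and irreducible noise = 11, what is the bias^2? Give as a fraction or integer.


Total error = bias^2 + variance + irreducible noise. So bias^2 = 124/5 - 4/5 - 11 = 13.

13


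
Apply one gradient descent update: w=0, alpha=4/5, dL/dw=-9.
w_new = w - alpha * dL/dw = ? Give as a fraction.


w_new = 0 - 4/5 * -9 = 0 - -36/5 = 36/5.

36/5


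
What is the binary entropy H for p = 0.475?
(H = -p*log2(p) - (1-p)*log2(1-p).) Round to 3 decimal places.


H = -0.475*log2(0.475) - 0.525*log2(0.525) = 0.998.

0.998


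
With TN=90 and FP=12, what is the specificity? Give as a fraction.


Specificity = TN / (TN + FP) = 90 / 102 = 15/17.

15/17


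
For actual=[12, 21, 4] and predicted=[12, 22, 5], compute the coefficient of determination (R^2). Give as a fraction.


Mean(y) = 37/3. SS_res = 2. SS_tot = 434/3. R^2 = 1 - 2/(434/3) = 214/217.

214/217


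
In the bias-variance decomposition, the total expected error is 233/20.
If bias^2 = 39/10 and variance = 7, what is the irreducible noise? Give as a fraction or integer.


Total error = bias^2 + variance + irreducible noise. So irreducible noise = 233/20 - 39/10 - 7 = 3/4.

3/4


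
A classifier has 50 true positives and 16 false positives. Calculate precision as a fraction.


Precision = TP / (TP + FP) = 50 / 66 = 25/33.

25/33


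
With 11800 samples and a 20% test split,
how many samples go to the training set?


Test set = 11800 * 20% = 2360. Training set = 11800 - 2360 = 9440.

9440


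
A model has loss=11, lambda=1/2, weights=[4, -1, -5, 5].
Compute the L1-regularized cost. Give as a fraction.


L1 norm = sum(|w|) = 15. J = 11 + 1/2 * 15 = 37/2.

37/2


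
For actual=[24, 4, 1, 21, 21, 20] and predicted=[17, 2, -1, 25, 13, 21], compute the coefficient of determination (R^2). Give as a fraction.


Mean(y) = 91/6. SS_res = 138. SS_tot = 2969/6. R^2 = 1 - 138/(2969/6) = 2141/2969.

2141/2969


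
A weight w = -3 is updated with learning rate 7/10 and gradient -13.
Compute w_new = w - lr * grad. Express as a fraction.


w_new = -3 - 7/10 * -13 = -3 - -91/10 = 61/10.

61/10


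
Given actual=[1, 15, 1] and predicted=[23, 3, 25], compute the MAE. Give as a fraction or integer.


MAE = (1/3) * (|1-23|=22 + |15-3|=12 + |1-25|=24). Sum = 58. MAE = 58/3.

58/3


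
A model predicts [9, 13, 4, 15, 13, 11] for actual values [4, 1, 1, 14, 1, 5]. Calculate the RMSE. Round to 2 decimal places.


MSE = 59.8333. RMSE = sqrt(59.8333) = 7.74.

7.74


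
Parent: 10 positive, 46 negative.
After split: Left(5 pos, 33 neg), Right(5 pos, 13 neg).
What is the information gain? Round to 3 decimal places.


H(parent) = 0.6769. H(left) = 0.5618, H(right) = 0.8524. Weighted = (38/56)*0.5618 + (18/56)*0.8524 = 0.6552. IG = 0.6769 - 0.6552 = 0.0217, which rounds to 0.022.

0.022


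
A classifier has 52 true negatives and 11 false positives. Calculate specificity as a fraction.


Specificity = TN / (TN + FP) = 52 / 63 = 52/63.

52/63


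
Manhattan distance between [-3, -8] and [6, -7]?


d = sum of absolute differences: |-3-6|=9 + |-8--7|=1 = 10.

10


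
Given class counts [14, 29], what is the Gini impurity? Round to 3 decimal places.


Total = 43. Proportions: 14/43, 29/43. sum(p_i^2) = 0.5608. Gini = 1 - 0.5608 = 0.4392, which rounds to 0.439.

0.439


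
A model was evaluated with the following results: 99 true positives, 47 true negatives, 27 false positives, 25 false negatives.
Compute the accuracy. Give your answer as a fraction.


Accuracy = (TP + TN) / (TP + TN + FP + FN) = (99 + 47) / 198 = 73/99.

73/99


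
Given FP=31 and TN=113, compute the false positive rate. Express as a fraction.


FPR = FP / (FP + TN) = 31 / 144 = 31/144.

31/144


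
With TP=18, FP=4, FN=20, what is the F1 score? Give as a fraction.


Precision = 18/22 = 9/11. Recall = 18/38 = 9/19. F1 = 2*P*R/(P+R) = 3/5.

3/5


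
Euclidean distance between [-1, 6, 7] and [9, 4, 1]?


d = sqrt(sum of squared differences). (-1-9)^2=100, (6-4)^2=4, (7-1)^2=36. Sum = 140.

sqrt(140)


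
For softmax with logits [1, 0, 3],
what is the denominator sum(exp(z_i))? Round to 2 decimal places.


Denom = e^1=2.7183 + e^0=1.0000 + e^3=20.0855. Sum = 23.8038, which rounds to 23.80.

23.80


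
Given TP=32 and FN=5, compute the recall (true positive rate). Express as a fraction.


Recall = TP / (TP + FN) = 32 / 37 = 32/37.

32/37


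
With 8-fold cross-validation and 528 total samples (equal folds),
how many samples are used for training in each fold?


Each validation fold has 528/8 = 66 samples. Training set = 528 - 66 = 462.

462


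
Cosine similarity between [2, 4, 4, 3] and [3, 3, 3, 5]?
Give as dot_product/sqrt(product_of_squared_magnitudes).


dot = 45. |a|^2 = 45, |b|^2 = 52. cos = 45/sqrt(2340).

45/sqrt(2340)


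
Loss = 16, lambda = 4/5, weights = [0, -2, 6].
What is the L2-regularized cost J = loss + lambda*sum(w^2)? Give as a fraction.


L2 sq norm = sum(w^2) = 40. J = 16 + 4/5 * 40 = 48.

48


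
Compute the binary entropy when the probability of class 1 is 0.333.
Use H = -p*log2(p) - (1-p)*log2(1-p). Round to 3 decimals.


H = -0.333*log2(0.333) - 0.667*log2(0.667) = 0.918.

0.918


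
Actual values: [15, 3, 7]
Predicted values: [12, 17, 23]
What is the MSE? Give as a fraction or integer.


MSE = (1/3) * ((15-12)^2=9 + (3-17)^2=196 + (7-23)^2=256). Sum = 461. MSE = 461/3.

461/3


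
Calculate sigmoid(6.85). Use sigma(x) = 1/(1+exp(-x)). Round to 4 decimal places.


sigma(6.85) = 1/(1+e^(-6.85)) = 1/(1+0.001059) = 1/1.001059 = 0.9989.

0.9989


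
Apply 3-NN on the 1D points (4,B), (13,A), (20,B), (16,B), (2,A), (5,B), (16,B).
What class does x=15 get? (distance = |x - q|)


Distances: |4-15|=11, |13-15|=2, |20-15|=5, |16-15|=1, |2-15|=13, |5-15|=10, |16-15|=1. 3 nearest: (16,B), (16,B), (13,A). Counts: {'B': 2, 'A': 1}. Majority class: B.

B


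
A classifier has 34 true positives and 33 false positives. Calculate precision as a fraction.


Precision = TP / (TP + FP) = 34 / 67 = 34/67.

34/67


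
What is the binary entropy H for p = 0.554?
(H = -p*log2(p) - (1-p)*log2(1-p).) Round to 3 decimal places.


H = -0.554*log2(0.554) - 0.446*log2(0.446) = 0.992.

0.992


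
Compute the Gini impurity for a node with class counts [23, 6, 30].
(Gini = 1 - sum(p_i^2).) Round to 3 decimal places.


Total = 59. Proportions: 23/59, 6/59, 30/59. sum(p_i^2) = 0.4209. Gini = 1 - 0.4209 = 0.5791, which rounds to 0.579.

0.579


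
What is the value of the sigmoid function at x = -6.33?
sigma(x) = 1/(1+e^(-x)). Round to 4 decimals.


sigma(-6.33) = 1/(1+e^(6.33)) = 1/(1+561.156594) = 1/562.156594 = 0.0018.

0.0018


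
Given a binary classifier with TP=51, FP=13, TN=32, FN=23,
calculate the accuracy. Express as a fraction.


Accuracy = (TP + TN) / (TP + TN + FP + FN) = (51 + 32) / 119 = 83/119.

83/119


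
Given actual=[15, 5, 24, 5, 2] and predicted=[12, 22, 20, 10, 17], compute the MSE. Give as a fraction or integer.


MSE = (1/5) * ((15-12)^2=9 + (5-22)^2=289 + (24-20)^2=16 + (5-10)^2=25 + (2-17)^2=225). Sum = 564. MSE = 564/5.

564/5


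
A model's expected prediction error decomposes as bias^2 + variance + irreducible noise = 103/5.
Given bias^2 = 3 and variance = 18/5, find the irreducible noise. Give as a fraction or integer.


Total error = bias^2 + variance + irreducible noise. So irreducible noise = 103/5 - 3 - 18/5 = 14.

14


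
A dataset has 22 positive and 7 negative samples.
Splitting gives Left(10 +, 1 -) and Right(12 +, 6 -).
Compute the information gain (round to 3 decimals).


H(parent) = 0.7973. H(left) = 0.4395, H(right) = 0.9183. Weighted = (11/29)*0.4395 + (18/29)*0.9183 = 0.7367. IG = 0.7973 - 0.7367 = 0.0606, which rounds to 0.061.

0.061


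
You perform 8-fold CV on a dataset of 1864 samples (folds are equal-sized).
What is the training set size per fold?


Each validation fold has 1864/8 = 233 samples. Training set = 1864 - 233 = 1631.

1631


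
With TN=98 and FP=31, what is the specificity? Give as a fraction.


Specificity = TN / (TN + FP) = 98 / 129 = 98/129.

98/129


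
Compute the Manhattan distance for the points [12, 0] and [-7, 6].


d = sum of absolute differences: |12--7|=19 + |0-6|=6 = 25.

25


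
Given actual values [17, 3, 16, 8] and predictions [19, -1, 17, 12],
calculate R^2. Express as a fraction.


Mean(y) = 11. SS_res = 37. SS_tot = 134. R^2 = 1 - 37/(134) = 97/134.

97/134


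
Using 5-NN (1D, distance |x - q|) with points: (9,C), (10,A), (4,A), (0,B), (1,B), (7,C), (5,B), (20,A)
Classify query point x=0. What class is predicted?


Distances: |9-0|=9, |10-0|=10, |4-0|=4, |0-0|=0, |1-0|=1, |7-0|=7, |5-0|=5, |20-0|=20. 5 nearest: (0,B), (1,B), (4,A), (5,B), (7,C). Counts: {'B': 3, 'A': 1, 'C': 1}. Majority class: B.

B


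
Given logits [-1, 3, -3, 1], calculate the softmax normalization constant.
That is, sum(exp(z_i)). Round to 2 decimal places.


Denom = e^-1=0.3679 + e^3=20.0855 + e^-3=0.0498 + e^1=2.7183. Sum = 23.2215, which rounds to 23.22.

23.22


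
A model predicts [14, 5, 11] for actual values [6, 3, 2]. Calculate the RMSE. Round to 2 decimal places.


MSE = 49.6667. RMSE = sqrt(49.6667) = 7.05.

7.05


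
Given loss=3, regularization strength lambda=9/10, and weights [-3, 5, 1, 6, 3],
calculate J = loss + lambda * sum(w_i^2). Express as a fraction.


L2 sq norm = sum(w^2) = 80. J = 3 + 9/10 * 80 = 75.

75


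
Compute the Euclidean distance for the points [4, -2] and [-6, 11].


d = sqrt(sum of squared differences). (4--6)^2=100, (-2-11)^2=169. Sum = 269.

sqrt(269)


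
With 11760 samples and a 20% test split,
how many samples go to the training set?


Test set = 11760 * 20% = 2352. Training set = 11760 - 2352 = 9408.

9408


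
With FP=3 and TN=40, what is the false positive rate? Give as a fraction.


FPR = FP / (FP + TN) = 3 / 43 = 3/43.

3/43


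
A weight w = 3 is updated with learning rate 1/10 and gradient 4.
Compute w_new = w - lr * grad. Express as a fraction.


w_new = 3 - 1/10 * 4 = 3 - 2/5 = 13/5.

13/5


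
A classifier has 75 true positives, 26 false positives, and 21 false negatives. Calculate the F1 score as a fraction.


Precision = 75/101 = 75/101. Recall = 75/96 = 25/32. F1 = 2*P*R/(P+R) = 150/197.

150/197


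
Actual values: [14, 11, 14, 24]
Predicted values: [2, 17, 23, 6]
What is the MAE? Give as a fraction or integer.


MAE = (1/4) * (|14-2|=12 + |11-17|=6 + |14-23|=9 + |24-6|=18). Sum = 45. MAE = 45/4.

45/4


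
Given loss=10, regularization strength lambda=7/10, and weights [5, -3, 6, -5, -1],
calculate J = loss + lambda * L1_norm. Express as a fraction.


L1 norm = sum(|w|) = 20. J = 10 + 7/10 * 20 = 24.

24


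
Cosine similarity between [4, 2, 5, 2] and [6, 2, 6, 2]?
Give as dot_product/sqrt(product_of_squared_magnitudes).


dot = 62. |a|^2 = 49, |b|^2 = 80. cos = 62/sqrt(3920).

62/sqrt(3920)


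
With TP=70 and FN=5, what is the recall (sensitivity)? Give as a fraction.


Recall = TP / (TP + FN) = 70 / 75 = 14/15.

14/15


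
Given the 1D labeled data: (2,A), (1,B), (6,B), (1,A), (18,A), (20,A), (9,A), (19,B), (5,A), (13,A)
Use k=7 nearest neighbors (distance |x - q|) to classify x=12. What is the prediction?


Distances: |2-12|=10, |1-12|=11, |6-12|=6, |1-12|=11, |18-12|=6, |20-12|=8, |9-12|=3, |19-12|=7, |5-12|=7, |13-12|=1. 7 nearest: (13,A), (9,A), (18,A), (6,B), (5,A), (19,B), (20,A). Counts: {'A': 5, 'B': 2}. Majority class: A.

A


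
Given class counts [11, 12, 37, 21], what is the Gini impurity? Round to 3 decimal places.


Total = 81. Proportions: 11/81, 12/81, 37/81, 21/81. sum(p_i^2) = 0.3163. Gini = 1 - 0.3163 = 0.6837, which rounds to 0.684.

0.684


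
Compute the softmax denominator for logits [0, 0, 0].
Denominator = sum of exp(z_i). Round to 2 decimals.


Denom = e^0=1.0000 + e^0=1.0000 + e^0=1.0000. Sum = 3.0000, which rounds to 3.00.

3.00


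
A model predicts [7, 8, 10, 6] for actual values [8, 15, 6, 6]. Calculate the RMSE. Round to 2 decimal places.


MSE = 16.5000. RMSE = sqrt(16.5000) = 4.06.

4.06


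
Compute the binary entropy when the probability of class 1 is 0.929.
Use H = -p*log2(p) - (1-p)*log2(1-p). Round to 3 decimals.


H = -0.929*log2(0.929) - 0.071*log2(0.071) = 0.370.

0.370


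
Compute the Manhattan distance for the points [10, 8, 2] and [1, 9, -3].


d = sum of absolute differences: |10-1|=9 + |8-9|=1 + |2--3|=5 = 15.

15


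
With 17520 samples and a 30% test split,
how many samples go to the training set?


Test set = 17520 * 30% = 5256. Training set = 17520 - 5256 = 12264.

12264


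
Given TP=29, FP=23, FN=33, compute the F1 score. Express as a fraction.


Precision = 29/52 = 29/52. Recall = 29/62 = 29/62. F1 = 2*P*R/(P+R) = 29/57.

29/57


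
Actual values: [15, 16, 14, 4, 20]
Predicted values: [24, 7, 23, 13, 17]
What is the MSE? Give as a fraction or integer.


MSE = (1/5) * ((15-24)^2=81 + (16-7)^2=81 + (14-23)^2=81 + (4-13)^2=81 + (20-17)^2=9). Sum = 333. MSE = 333/5.

333/5


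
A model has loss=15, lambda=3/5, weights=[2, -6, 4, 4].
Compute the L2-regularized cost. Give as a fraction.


L2 sq norm = sum(w^2) = 72. J = 15 + 3/5 * 72 = 291/5.

291/5


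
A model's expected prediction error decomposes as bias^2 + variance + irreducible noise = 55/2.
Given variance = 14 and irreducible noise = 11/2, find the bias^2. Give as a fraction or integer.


Total error = bias^2 + variance + irreducible noise. So bias^2 = 55/2 - 14 - 11/2 = 8.

8


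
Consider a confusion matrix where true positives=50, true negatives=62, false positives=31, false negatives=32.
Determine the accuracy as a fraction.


Accuracy = (TP + TN) / (TP + TN + FP + FN) = (50 + 62) / 175 = 16/25.

16/25


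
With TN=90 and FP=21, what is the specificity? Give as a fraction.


Specificity = TN / (TN + FP) = 90 / 111 = 30/37.

30/37


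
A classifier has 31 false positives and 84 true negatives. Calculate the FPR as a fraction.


FPR = FP / (FP + TN) = 31 / 115 = 31/115.

31/115


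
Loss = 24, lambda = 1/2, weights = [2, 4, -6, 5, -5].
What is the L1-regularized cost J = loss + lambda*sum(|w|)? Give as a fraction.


L1 norm = sum(|w|) = 22. J = 24 + 1/2 * 22 = 35.

35


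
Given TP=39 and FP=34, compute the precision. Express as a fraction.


Precision = TP / (TP + FP) = 39 / 73 = 39/73.

39/73


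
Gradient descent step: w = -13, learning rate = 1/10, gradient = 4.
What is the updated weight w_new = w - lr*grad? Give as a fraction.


w_new = -13 - 1/10 * 4 = -13 - 2/5 = -67/5.

-67/5
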